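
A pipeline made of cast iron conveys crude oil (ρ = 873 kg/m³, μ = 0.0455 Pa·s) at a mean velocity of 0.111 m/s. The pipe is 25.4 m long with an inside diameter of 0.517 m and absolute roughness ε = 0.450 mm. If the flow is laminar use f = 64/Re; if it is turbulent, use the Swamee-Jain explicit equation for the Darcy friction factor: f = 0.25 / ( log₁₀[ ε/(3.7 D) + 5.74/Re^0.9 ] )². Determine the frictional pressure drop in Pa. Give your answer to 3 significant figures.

ΔP ≈ 15.4 Pa

Reynolds number Re = ρVD/μ = 873 · 0.111 · 0.517 / 0.0455 = 1101.
Re < 2300 → laminar flow, so f = 64/Re = 64/1101 = 0.05813 (the turbulent correlation is not needed).
Darcy-Weisbach: ΔP = f(L/D)(ρV²/2) = 0.05813·(25.4/0.517)·(873·0.111²/2) = 0.05813·49.13·5.378 = 15.36 Pa.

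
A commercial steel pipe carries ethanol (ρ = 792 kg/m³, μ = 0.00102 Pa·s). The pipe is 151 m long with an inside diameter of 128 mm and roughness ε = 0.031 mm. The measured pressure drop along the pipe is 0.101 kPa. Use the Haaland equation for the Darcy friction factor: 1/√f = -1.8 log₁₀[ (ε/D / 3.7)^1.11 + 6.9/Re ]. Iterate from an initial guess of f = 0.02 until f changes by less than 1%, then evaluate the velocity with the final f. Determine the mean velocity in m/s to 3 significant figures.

V ≈ 0.0809 m/s

Rearranging Darcy-Weisbach: V = √(2·ΔP·D/(f·L·ρ)). With ε/D = 3.1e-05/0.128 = 0.000242, iterate starting from f = 0.02:
  f = 0.02 → V = √(2·101·0.128/(0.02·151·792)) = 0.104 m/s; Re = ρVD/μ = 1.033e+04; f → 0.03089
  f = 0.03089 → V = 0.08366 m/s; Re = 8315; f → 0.03276
  f = 0.03276 → V = 0.08123 m/s; Re = 8074; f → 0.03303
Converged (Δf/f < 1%). With the final f = 0.03303: V = √(2·101·0.128/(0.03303·151·792)) = 0.08091 m/s.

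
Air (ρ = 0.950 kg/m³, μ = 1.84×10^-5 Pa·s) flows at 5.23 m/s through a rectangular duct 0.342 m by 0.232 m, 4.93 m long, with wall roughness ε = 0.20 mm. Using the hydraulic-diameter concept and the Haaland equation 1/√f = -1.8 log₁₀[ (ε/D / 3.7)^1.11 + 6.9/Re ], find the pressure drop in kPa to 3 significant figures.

Hydraulic diameter D_h = 4A/P = 4·(0.342·0.232)/(2·(0.342+0.232)) = 0.3174/1.148 = 0.2765 m.
Re = ρVD_h/μ = 0.95·5.23·0.2765/1.84e-05 = 7.465e+04.
ε/D_h = 0.0002/0.2765 = 0.000723; Haaland gives 1/√f = -1.8 log₁₀[7.64e-05+9.24e-05] = 6.79, so f = 0.02169.
ΔP = f(L/D_h)(ρV²/2) = 0.02169·4.93/0.2765·12.99 = 5.025 Pa.
ΔP = 0.00502 kPa.

ΔP ≈ 0.00502 kPa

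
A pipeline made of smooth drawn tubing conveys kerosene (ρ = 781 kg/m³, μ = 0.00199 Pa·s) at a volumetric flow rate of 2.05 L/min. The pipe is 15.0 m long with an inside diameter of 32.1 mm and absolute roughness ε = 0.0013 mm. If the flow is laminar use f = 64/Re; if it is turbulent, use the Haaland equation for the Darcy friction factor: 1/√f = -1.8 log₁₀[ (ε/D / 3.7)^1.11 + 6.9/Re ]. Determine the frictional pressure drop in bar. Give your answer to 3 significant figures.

Q = 2.05 L/min = 2.05/60000 = 3.417e-05 m³/s.
Cross-sectional area A = πD²/4 = π(0.0321)²/4 = 0.0008093 m²; mean velocity V = Q/A = 3.417e-05/0.0008093 = 0.04222 m/s.
Reynolds number Re = ρVD/μ = 781 · 0.04222 · 0.0321 / 0.00199 = 531.9.
Re < 2300 → laminar flow, so f = 64/Re = 64/531.9 = 0.1203 (the turbulent correlation is not needed).
Darcy-Weisbach: ΔP = f(L/D)(ρV²/2) = 0.1203·(15/0.0321)·(781·0.04222²/2) = 0.1203·467.3·0.696 = 39.14 Pa.
ΔP = 39.14 Pa = 3.91×10^-4 bar.

ΔP ≈ 3.91×10^-4 bar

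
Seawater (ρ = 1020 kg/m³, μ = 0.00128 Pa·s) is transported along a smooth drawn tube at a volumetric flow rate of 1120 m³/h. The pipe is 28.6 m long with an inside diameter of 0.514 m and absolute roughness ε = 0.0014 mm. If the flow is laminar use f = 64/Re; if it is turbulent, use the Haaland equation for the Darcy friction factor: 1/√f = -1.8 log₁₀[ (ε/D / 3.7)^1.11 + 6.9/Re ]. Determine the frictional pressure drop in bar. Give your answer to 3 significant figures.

ΔP ≈ 0.00806 bar

Q = 1120 m³/h = 1120/3600 = 0.3111 m³/s.
Cross-sectional area A = πD²/4 = π(0.514)²/4 = 0.2075 m²; mean velocity V = Q/A = 0.3111/0.2075 = 1.499 m/s.
Reynolds number Re = ρVD/μ = 1020 · 1.499 · 0.514 / 0.00128 = 6.141e+05.
Re > 4000 → turbulent. Relative roughness ε/D = 1.4e-06/0.514 = 2.72e-06. Haaland: 1/√f = -1.8 log₁₀[(2.72e-06/3.7)^1.11 + 6.9/6.141e+05] = -1.8 log₁₀[1.56e-07 + 1.12e-05] = 8.898, so f = 0.01263.
Darcy-Weisbach: ΔP = f(L/D)(ρV²/2) = 0.01263·(28.6/0.514)·(1020·1.499²/2) = 0.01263·55.64·1146 = 805.7 Pa.
ΔP = 805.7 Pa = 0.00806 bar.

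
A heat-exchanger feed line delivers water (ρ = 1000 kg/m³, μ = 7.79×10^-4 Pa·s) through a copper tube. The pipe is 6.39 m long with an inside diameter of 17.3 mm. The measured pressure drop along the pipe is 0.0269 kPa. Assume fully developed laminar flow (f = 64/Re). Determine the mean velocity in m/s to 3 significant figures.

V ≈ 0.0505 m/s

For laminar flow, f = 64/Re with Re = ρVD/μ, so Darcy-Weisbach reduces to ΔP = 32μLV/D². Solving for V: V = ΔP·D²/(32μL) = 26.9·(0.0173)²/(32·0.000779·6.39) = 0.05054 m/s.
Check: Re = ρVD/μ = 1000·0.05054·0.0173/0.000779 = 1122 < 2300, so the laminar assumption holds.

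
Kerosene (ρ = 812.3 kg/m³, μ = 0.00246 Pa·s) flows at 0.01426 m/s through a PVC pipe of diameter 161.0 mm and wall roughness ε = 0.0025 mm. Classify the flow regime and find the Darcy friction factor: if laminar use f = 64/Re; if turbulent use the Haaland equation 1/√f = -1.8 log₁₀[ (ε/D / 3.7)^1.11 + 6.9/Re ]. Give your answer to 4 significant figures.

f ≈ 0.08442

Re = ρVD/μ = 812.3·0.01426·0.161/0.00246 = 758.1.
Re < 2300 → laminar, so f = 64/Re = 0.08442 (roughness is irrelevant in laminar flow).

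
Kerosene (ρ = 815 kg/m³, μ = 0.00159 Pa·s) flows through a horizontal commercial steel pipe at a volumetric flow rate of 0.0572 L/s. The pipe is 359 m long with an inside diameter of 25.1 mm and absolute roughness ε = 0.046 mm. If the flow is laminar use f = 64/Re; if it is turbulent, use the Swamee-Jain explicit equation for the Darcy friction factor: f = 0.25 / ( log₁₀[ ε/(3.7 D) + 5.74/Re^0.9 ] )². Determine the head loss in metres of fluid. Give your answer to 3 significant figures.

h_f ≈ 0.419 m

Q = 0.0572 L/s = 0.0572/1000 = 5.72e-05 m³/s.
Cross-sectional area A = πD²/4 = π(0.0251)²/4 = 0.0004948 m²; mean velocity V = Q/A = 5.72e-05/0.0004948 = 0.1156 m/s.
Reynolds number Re = ρVD/μ = 815 · 0.1156 · 0.0251 / 0.00159 = 1487.
Re < 2300 → laminar flow, so f = 64/Re = 64/1487 = 0.04303 (the turbulent correlation is not needed).
Darcy-Weisbach: ΔP = f(L/D)(ρV²/2) = 0.04303·(359/0.0251)·(815·0.1156²/2) = 0.04303·1.43e+04·5.446 = 3352 Pa.
Head loss h_f = ΔP/(ρg) = 3352/(815·9.81) = 0.419 m.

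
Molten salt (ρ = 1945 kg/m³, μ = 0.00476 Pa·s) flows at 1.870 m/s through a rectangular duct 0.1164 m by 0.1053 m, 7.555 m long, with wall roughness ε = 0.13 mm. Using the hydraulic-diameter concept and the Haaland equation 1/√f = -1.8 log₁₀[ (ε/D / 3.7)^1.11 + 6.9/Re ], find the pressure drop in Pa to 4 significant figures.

ΔP ≈ 5318 Pa

Hydraulic diameter D_h = 4A/P = 4·(0.1164·0.1053)/(2·(0.1164+0.1053)) = 0.04903/0.4434 = 0.1106 m.
Re = ρVD_h/μ = 1945·1.87·0.1106/0.00476 = 8.449e+04.
ε/D_h = 0.00013/0.1106 = 0.00118; Haaland gives 1/√f = -1.8 log₁₀[0.000131+8.17e-05] = 6.61, so f = 0.02289.
ΔP = f(L/D_h)(ρV²/2) = 0.02289·7.555/0.1106·3401 = 5318 Pa.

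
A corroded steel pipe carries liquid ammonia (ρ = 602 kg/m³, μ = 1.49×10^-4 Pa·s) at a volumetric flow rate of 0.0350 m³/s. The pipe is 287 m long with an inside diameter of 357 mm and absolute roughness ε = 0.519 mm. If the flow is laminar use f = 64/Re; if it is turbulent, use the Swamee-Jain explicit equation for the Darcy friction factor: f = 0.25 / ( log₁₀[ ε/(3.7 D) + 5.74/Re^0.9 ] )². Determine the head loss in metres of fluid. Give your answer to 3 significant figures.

Cross-sectional area A = πD²/4 = π(0.357)²/4 = 0.1001 m²; mean velocity V = Q/A = 0.035/0.1001 = 0.3497 m/s.
Reynolds number Re = ρVD/μ = 602 · 0.3497 · 0.357 / 0.000149 = 5.043e+05.
Re > 4000 → turbulent. Relative roughness ε/D = 0.000519/0.357 = 0.00145. Swamee-Jain: f = 0.25/(log₁₀[0.00145/3.7 + 5.74/5.043e+05^0.9])² = 0.25/(log₁₀[0.000393 + 4.23e-05])² = 0.25/(-3.361)² = 0.02213.
Darcy-Weisbach: ΔP = f(L/D)(ρV²/2) = 0.02213·(287/0.357)·(602·0.3497²/2) = 0.02213·803.9·36.8 = 654.6 Pa.
Head loss h_f = ΔP/(ρg) = 654.6/(602·9.81) = 0.111 m.

h_f ≈ 0.111 m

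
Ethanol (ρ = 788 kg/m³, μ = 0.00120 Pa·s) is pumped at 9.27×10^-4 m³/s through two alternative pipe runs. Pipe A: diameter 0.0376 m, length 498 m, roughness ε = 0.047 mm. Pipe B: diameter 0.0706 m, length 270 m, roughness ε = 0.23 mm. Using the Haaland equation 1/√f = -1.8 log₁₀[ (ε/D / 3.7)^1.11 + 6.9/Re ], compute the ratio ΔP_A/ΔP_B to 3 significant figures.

Pipe A: V = Q/A = 0.000927/0.00111 = 0.8349 m/s; Re = 2.061e+04; ε/D = 0.00125; Haaland → f = 0.02795; ΔP_A = f(L/D)(ρV²/2) = 1.016e+05 Pa.
Pipe B: V = Q/A = 0.000927/0.003915 = 0.2368 m/s; Re = 1.098e+04; ε/D = 0.00326; Haaland → f = 0.03463; ΔP_B = f(L/D)(ρV²/2) = 2926 Pa.
ΔP_A/ΔP_B = 1.016e+05/2926 = 34.7.

ΔP_A/ΔP_B ≈ 34.7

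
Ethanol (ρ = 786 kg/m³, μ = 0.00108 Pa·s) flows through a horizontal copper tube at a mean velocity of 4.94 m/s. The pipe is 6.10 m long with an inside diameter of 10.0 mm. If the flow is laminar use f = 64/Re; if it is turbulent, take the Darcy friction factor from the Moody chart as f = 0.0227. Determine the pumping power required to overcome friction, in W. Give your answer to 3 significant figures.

P ≈ 51.5 W

Reynolds number Re = ρVD/μ = 786 · 4.94 · 0.01 / 0.00108 = 3.595e+04.
Re > 4000 → turbulent; use the Moody-chart value f = 0.0227.
Darcy-Weisbach: ΔP = f(L/D)(ρV²/2) = 0.0227·(6.1/0.01)·(786·4.94²/2) = 0.0227·610·9591 = 1.328e+05 Pa.
Q = V·A = 4.94·7.854e-05 = 0.000388 m³/s.
Pumping power P = QΔP = 0.000388·1.328e+05 = 51.53 W = 51.5 W.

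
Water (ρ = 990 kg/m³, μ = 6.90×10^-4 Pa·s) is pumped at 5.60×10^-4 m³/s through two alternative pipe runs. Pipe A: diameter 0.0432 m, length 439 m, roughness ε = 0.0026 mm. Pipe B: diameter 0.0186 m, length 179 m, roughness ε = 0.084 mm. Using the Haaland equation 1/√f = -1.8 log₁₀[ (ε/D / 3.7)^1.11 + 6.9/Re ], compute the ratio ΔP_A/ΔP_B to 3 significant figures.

ΔP_A/ΔP_B ≈ 0.0289

Pipe A: V = Q/A = 0.00056/0.001466 = 0.3821 m/s; Re = 2.368e+04; ε/D = 6.02e-05; Haaland → f = 0.02479; ΔP_A = f(L/D)(ρV²/2) = 1.82e+04 Pa.
Pipe B: V = Q/A = 0.00056/0.0002717 = 2.061 m/s; Re = 5.5e+04; ε/D = 0.00452; Haaland → f = 0.03112; ΔP_B = f(L/D)(ρV²/2) = 6.297e+05 Pa.
ΔP_A/ΔP_B = 1.82e+04/6.297e+05 = 0.0289.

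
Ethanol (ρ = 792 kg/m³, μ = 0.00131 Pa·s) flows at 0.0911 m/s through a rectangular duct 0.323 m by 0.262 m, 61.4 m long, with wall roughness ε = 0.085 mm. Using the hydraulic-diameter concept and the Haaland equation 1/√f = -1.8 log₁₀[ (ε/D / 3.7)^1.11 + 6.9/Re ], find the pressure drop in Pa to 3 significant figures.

Hydraulic diameter D_h = 4A/P = 4·(0.323·0.262)/(2·(0.323+0.262)) = 0.3385/1.17 = 0.2893 m.
Re = ρVD_h/μ = 792·0.0911·0.2893/0.00131 = 1.593e+04.
ε/D_h = 8.5e-05/0.2893 = 0.000294; Haaland gives 1/√f = -1.8 log₁₀[2.81e-05+0.000433] = 6.005, so f = 0.02773.
ΔP = f(L/D_h)(ρV²/2) = 0.02773·61.4/0.2893·3.286 = 19.34 Pa.

ΔP ≈ 19.3 Pa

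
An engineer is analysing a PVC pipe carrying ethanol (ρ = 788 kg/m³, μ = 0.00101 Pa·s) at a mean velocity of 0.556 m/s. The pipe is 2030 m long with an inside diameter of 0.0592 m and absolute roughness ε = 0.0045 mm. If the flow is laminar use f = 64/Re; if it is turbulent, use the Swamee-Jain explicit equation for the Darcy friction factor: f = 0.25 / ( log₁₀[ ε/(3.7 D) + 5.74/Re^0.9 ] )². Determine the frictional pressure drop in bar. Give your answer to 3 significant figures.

ΔP ≈ 1.02 bar

Reynolds number Re = ρVD/μ = 788 · 0.556 · 0.0592 / 0.00101 = 2.568e+04.
Re > 4000 → turbulent. Relative roughness ε/D = 4.5e-06/0.0592 = 7.6e-05. Swamee-Jain: f = 0.25/(log₁₀[7.6e-05/3.7 + 5.74/2.568e+04^0.9])² = 0.25/(log₁₀[2.05e-05 + 0.000617])² = 0.25/(-3.196)² = 0.02448.
Darcy-Weisbach: ΔP = f(L/D)(ρV²/2) = 0.02448·(2030/0.0592)·(788·0.556²/2) = 0.02448·3.429e+04·121.8 = 1.023e+05 Pa.
ΔP = 1.023e+05 Pa = 1.02 bar.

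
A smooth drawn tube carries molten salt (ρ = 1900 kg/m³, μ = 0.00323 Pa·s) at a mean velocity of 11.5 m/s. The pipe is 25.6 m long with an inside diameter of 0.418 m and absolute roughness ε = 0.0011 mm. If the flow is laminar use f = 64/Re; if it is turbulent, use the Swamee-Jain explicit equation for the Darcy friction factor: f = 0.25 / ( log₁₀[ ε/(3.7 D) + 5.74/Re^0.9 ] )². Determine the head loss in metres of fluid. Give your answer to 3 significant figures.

Reynolds number Re = ρVD/μ = 1900 · 11.5 · 0.418 / 0.00323 = 2.828e+06.
Re > 4000 → turbulent. Relative roughness ε/D = 1.1e-06/0.418 = 2.63e-06. Swamee-Jain: f = 0.25/(log₁₀[2.63e-06/3.7 + 5.74/2.828e+06^0.9])² = 0.25/(log₁₀[7.11e-07 + 8.97e-06])² = 0.25/(-5.014)² = 0.009943.
Darcy-Weisbach: ΔP = f(L/D)(ρV²/2) = 0.009943·(25.6/0.418)·(1900·11.5²/2) = 0.009943·61.24·1.256e+05 = 7.651e+04 Pa.
Head loss h_f = ΔP/(ρg) = 7.651e+04/(1900·9.81) = 4.10 m.

h_f ≈ 4.10 m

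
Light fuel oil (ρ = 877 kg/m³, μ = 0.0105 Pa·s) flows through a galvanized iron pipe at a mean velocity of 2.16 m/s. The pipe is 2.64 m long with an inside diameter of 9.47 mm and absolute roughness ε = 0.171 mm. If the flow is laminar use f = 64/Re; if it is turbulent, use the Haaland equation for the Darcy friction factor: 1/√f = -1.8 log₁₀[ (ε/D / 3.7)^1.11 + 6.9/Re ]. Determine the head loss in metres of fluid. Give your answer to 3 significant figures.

h_f ≈ 2.48 m

Reynolds number Re = ρVD/μ = 877 · 2.16 · 0.00947 / 0.0105 = 1708.
Re < 2300 → laminar flow, so f = 64/Re = 64/1708 = 0.03746 (the turbulent correlation is not needed).
Darcy-Weisbach: ΔP = f(L/D)(ρV²/2) = 0.03746·(2.64/0.00947)·(877·2.16²/2) = 0.03746·278.8·2046 = 2.136e+04 Pa.
Head loss h_f = ΔP/(ρg) = 2.136e+04/(877·9.81) = 2.48 m.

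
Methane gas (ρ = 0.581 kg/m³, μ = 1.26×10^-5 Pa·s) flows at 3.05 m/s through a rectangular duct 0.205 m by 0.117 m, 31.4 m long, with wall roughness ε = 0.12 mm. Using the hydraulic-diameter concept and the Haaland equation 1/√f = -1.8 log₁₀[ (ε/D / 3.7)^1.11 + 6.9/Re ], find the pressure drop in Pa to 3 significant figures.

ΔP ≈ 15.4 Pa

Hydraulic diameter D_h = 4A/P = 4·(0.205·0.117)/(2·(0.205+0.117)) = 0.09594/0.644 = 0.149 m.
Re = ρVD_h/μ = 0.581·3.05·0.149/1.26e-05 = 2.095e+04.
ε/D_h = 0.00012/0.149 = 0.000806; Haaland gives 1/√f = -1.8 log₁₀[8.61e-05+0.000329] = 6.087, so f = 0.02699.
ΔP = f(L/D_h)(ρV²/2) = 0.02699·31.4/0.149·2.702 = 15.37 Pa.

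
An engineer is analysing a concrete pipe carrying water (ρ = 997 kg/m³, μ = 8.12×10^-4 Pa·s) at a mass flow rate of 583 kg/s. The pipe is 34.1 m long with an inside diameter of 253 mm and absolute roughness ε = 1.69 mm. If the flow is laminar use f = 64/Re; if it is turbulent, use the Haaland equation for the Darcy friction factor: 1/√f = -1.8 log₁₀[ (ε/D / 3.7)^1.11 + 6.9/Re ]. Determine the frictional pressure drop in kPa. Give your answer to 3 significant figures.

A = πD²/4 = π(0.253)²/4 = 0.05027 m²; mean velocity V = ṁ/(ρA) = 583/(997 · 0.05027) = 11.63 m/s.
Reynolds number Re = ρVD/μ = 997 · 11.63 · 0.253 / 0.000812 = 3.613e+06.
Re > 4000 → turbulent. Relative roughness ε/D = 0.00169/0.253 = 0.00668. Haaland: 1/√f = -1.8 log₁₀[(0.00668/3.7)^1.11 + 6.9/3.613e+06] = -1.8 log₁₀[0.000901 + 1.91e-06] = 5.48, so f = 0.0333.
Darcy-Weisbach: ΔP = f(L/D)(ρV²/2) = 0.0333·(34.1/0.253)·(997·11.63²/2) = 0.0333·134.8·6.745e+04 = 3.027e+05 Pa.
ΔP = 3.027e+05 Pa = 303 kPa.

ΔP ≈ 303 kPa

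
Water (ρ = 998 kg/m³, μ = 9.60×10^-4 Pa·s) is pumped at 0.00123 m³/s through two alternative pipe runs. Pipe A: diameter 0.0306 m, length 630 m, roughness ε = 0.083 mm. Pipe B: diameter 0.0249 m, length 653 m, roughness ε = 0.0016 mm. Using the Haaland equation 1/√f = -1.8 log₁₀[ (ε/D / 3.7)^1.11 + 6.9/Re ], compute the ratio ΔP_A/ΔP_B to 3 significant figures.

ΔP_A/ΔP_B ≈ 0.484

Pipe A: V = Q/A = 0.00123/0.0007354 = 1.673 m/s; Re = 5.321e+04; ε/D = 0.00271; Haaland → f = 0.02773; ΔP_A = f(L/D)(ρV²/2) = 7.969e+05 Pa.
Pipe B: V = Q/A = 0.00123/0.000487 = 2.526 m/s; Re = 6.538e+04; ε/D = 6.43e-05; Haaland → f = 0.01972; ΔP_B = f(L/D)(ρV²/2) = 1.647e+06 Pa.
ΔP_A/ΔP_B = 7.969e+05/1.647e+06 = 0.484.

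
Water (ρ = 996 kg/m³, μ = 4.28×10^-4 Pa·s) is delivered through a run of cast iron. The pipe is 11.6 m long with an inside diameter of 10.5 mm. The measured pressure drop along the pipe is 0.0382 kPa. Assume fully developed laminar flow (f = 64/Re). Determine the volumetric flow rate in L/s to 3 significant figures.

For laminar flow, f = 64/Re with Re = ρVD/μ, so Darcy-Weisbach reduces to ΔP = 32μLV/D². Solving for V: V = ΔP·D²/(32μL) = 38.2·(0.0105)²/(32·0.000428·11.6) = 0.02651 m/s.
Check: Re = ρVD/μ = 996·0.02651·0.0105/0.000428 = 647.7 < 2300, so the laminar assumption holds.
Q = V·A = 0.02651·(π/4·0.0105²) = 2.295e-06 m³/s = 0.00230 L/s.

Q ≈ 0.00230 L/s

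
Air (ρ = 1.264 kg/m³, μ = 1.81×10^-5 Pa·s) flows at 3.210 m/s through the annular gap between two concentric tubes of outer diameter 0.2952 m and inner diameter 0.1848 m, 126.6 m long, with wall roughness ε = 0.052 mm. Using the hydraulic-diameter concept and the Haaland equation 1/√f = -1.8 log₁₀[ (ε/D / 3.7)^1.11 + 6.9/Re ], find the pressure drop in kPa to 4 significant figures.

Hydraulic diameter D_h = 4A/P = D_o - D_i = 0.2952 - 0.1848 = 0.1104 m.
Re = ρVD_h/μ = 1.264·3.21·0.1104/1.81e-05 = 2.475e+04.
ε/D_h = 5.2e-05/0.1104 = 0.000471; Haaland gives 1/√f = -1.8 log₁₀[4.75e-05+0.000279] = 6.276, so f = 0.02539.
ΔP = f(L/D_h)(ρV²/2) = 0.02539·126.6/0.1104·6.512 = 189.6 Pa.
ΔP = 0.1896 kPa.

ΔP ≈ 0.1896 kPa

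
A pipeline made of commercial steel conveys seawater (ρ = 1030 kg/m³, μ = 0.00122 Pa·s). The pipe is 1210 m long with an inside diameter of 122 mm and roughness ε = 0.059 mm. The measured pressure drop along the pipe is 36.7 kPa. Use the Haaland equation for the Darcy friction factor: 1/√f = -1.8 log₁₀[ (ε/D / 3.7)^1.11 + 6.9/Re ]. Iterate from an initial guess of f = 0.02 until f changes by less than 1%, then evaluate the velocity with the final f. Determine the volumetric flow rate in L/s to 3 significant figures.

Q ≈ 6.75 L/s

Rearranging Darcy-Weisbach: V = √(2·ΔP·D/(f·L·ρ)). With ε/D = 5.9e-05/0.122 = 0.000484, iterate starting from f = 0.02:
  f = 0.02 → V = √(2·3.67e+04·0.122/(0.02·1210·1030)) = 0.5994 m/s; Re = ρVD/μ = 6.174e+04; f → 0.02144
  f = 0.02144 → V = 0.5789 m/s; Re = 5.963e+04; f → 0.02156
Converged (Δf/f < 1%). With the final f = 0.02156: V = √(2·3.67e+04·0.122/(0.02156·1210·1030)) = 0.5773 m/s.
Q = V·A = 0.5773·(π/4·0.122²) = 0.006748 m³/s = 6.75 L/s.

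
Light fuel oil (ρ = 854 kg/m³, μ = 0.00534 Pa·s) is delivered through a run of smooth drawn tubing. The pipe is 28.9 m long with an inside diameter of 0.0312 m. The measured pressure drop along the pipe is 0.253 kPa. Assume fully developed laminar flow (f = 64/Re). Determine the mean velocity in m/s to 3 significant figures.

V ≈ 0.0499 m/s

For laminar flow, f = 64/Re with Re = ρVD/μ, so Darcy-Weisbach reduces to ΔP = 32μLV/D². Solving for V: V = ΔP·D²/(32μL) = 253·(0.0312)²/(32·0.00534·28.9) = 0.04987 m/s.
Check: Re = ρVD/μ = 854·0.04987·0.0312/0.00534 = 248.8 < 2300, so the laminar assumption holds.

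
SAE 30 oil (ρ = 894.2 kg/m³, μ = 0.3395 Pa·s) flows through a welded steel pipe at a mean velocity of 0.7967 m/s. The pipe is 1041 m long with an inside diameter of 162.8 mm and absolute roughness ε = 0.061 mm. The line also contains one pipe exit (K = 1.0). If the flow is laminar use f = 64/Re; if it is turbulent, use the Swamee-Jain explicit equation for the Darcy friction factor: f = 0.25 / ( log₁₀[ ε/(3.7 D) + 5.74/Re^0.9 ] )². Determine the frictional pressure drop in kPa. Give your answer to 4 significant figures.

ΔP ≈ 340.2 kPa

Reynolds number Re = ρVD/μ = 894.2 · 0.7967 · 0.1628 / 0.34 = 341.6.
Re < 2300 → laminar flow, so f = 64/Re = 64/341.6 = 0.1873 (the turbulent correlation is not needed).
Total minor-loss coefficient ΣK = 1·1 = 1.
ΔP = [f·L/D + ΣK]·(ρV²/2) = [0.1873·1041/0.1628 + 1]·(894.2·0.7967²/2) = [1198 + 1]·283.8 = 3.402e+05 Pa.
ΔP = 3.402e+05 Pa = 340.2 kPa.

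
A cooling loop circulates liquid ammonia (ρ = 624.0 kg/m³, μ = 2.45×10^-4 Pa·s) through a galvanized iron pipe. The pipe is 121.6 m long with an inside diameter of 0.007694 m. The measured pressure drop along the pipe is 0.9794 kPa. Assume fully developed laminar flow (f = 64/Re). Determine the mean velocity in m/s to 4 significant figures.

V ≈ 0.06082 m/s

For laminar flow, f = 64/Re with Re = ρVD/μ, so Darcy-Weisbach reduces to ΔP = 32μLV/D². Solving for V: V = ΔP·D²/(32μL) = 979.4·(0.007694)²/(32·0.000245·121.6) = 0.06082 m/s.
Check: Re = ρVD/μ = 624·0.06082·0.007694/0.000245 = 1192 < 2300, so the laminar assumption holds.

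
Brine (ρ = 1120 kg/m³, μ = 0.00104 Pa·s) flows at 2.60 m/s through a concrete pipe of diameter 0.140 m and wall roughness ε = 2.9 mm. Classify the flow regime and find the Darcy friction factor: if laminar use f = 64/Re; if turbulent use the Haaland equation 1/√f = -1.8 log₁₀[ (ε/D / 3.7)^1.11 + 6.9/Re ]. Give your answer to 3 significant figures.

f ≈ 0.0495

Re = ρVD/μ = 1120·2.6·0.14/0.00104 = 3.92e+05.
Re > 4000 → turbulent. ε/D = 0.0029/0.14 = 0.0207; Haaland: 1/√f = -1.8 log₁₀[0.00316 + 1.76e-05] = 4.495, so f = 0.04949.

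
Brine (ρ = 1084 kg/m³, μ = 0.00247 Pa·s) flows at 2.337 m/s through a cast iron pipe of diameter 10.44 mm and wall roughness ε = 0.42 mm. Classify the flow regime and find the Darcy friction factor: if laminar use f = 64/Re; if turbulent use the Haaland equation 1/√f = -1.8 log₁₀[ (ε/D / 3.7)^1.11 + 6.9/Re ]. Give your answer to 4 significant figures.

Re = ρVD/μ = 1084·2.337·0.01044/0.00247 = 1.071e+04.
Re > 4000 → turbulent. ε/D = 0.00042/0.01044 = 0.0402; Haaland: 1/√f = -1.8 log₁₀[0.00661 + 0.000644] = 3.851, so f = 0.06744.

f ≈ 0.06744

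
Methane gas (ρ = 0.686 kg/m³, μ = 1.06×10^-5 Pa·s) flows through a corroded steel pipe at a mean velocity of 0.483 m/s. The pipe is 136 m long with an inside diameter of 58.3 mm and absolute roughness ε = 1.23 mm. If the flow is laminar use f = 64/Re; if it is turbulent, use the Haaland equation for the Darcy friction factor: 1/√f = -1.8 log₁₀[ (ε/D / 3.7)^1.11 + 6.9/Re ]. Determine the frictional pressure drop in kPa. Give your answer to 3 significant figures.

Reynolds number Re = ρVD/μ = 0.686 · 0.483 · 0.0583 / 1.06e-05 = 1822.
Re < 2300 → laminar flow, so f = 64/Re = 64/1822 = 0.03512 (the turbulent correlation is not needed).
Darcy-Weisbach: ΔP = f(L/D)(ρV²/2) = 0.03512·(136/0.0583)·(0.686·0.483²/2) = 0.03512·2333·0.08002 = 6.555 Pa.
ΔP = 6.555 Pa = 0.00656 kPa.

ΔP ≈ 0.00656 kPa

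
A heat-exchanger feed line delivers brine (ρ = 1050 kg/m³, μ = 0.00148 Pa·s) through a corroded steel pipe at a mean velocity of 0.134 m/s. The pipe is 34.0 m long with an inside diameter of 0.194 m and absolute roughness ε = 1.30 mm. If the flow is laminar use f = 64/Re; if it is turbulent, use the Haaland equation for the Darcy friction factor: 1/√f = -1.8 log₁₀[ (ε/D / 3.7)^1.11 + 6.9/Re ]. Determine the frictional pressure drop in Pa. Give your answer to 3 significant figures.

Reynolds number Re = ρVD/μ = 1050 · 0.134 · 0.194 / 0.00148 = 1.844e+04.
Re > 4000 → turbulent. Relative roughness ε/D = 0.0013/0.194 = 0.0067. Haaland: 1/√f = -1.8 log₁₀[(0.0067/3.7)^1.11 + 6.9/1.844e+04] = -1.8 log₁₀[0.000904 + 0.000374] = 5.208, so f = 0.03687.
Darcy-Weisbach: ΔP = f(L/D)(ρV²/2) = 0.03687·(34/0.194)·(1050·0.134²/2) = 0.03687·175.3·9.427 = 60.91 Pa.

ΔP ≈ 60.9 Pa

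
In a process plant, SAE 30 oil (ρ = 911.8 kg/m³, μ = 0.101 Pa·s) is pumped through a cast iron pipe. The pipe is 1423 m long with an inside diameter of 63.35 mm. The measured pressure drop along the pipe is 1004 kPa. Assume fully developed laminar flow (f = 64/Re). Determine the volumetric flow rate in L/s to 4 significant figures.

For laminar flow, f = 64/Re with Re = ρVD/μ, so Darcy-Weisbach reduces to ΔP = 32μLV/D². Solving for V: V = ΔP·D²/(32μL) = 1.004e+06·(0.06335)²/(32·0.101·1423) = 0.8761 m/s.
Check: Re = ρVD/μ = 911.8·0.8761·0.06335/0.101 = 501 < 2300, so the laminar assumption holds.
Q = V·A = 0.8761·(π/4·0.06335²) = 0.002761 m³/s = 2.761 L/s.

Q ≈ 2.761 L/s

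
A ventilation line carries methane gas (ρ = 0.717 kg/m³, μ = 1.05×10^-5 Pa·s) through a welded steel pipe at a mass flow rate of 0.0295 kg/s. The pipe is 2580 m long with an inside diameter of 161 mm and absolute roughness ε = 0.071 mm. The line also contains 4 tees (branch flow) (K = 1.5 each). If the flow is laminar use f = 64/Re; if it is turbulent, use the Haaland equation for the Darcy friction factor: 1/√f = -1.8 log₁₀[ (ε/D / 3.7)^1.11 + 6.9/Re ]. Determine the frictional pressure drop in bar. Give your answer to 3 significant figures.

A = πD²/4 = π(0.161)²/4 = 0.02036 m²; mean velocity V = ṁ/(ρA) = 0.0295/(0.717 · 0.02036) = 2.021 m/s.
Reynolds number Re = ρVD/μ = 0.717 · 2.021 · 0.161 / 1.05e-05 = 2.222e+04.
Re > 4000 → turbulent. Relative roughness ε/D = 7.1e-05/0.161 = 0.000441. Haaland: 1/√f = -1.8 log₁₀[(0.000441/3.7)^1.11 + 6.9/2.222e+04] = -1.8 log₁₀[4.41e-05 + 0.000311] = 6.21, so f = 0.02593.
Total minor-loss coefficient ΣK = 4·1.5 = 6.
ΔP = [f·L/D + ΣK]·(ρV²/2) = [0.02593·2580/0.161 + 6]·(0.717·2.021²/2) = [415.5 + 6]·1.464 = 617.2 Pa.
ΔP = 617.2 Pa = 0.00617 bar.

ΔP ≈ 0.00617 bar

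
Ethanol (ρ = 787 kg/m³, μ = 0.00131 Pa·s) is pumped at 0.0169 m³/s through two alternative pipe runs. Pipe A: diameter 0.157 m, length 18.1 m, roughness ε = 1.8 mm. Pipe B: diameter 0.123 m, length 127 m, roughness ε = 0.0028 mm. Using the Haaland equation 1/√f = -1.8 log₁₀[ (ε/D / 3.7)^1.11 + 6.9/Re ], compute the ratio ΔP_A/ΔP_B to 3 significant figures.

Pipe A: V = Q/A = 0.0169/0.01936 = 0.873 m/s; Re = 8.234e+04; ε/D = 0.0115; Haaland → f = 0.04042; ΔP_A = f(L/D)(ρV²/2) = 1398 Pa.
Pipe B: V = Q/A = 0.0169/0.01188 = 1.422 m/s; Re = 1.051e+05; ε/D = 2.28e-05; Haaland → f = 0.01773; ΔP_B = f(L/D)(ρV²/2) = 1.457e+04 Pa.
ΔP_A/ΔP_B = 1398/1.457e+04 = 0.0959.

ΔP_A/ΔP_B ≈ 0.0959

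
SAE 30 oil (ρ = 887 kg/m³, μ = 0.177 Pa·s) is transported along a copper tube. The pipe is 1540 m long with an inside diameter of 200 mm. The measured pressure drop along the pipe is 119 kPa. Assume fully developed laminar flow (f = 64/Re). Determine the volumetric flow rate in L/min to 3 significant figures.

For laminar flow, f = 64/Re with Re = ρVD/μ, so Darcy-Weisbach reduces to ΔP = 32μLV/D². Solving for V: V = ΔP·D²/(32μL) = 1.19e+05·(0.2)²/(32·0.177·1540) = 0.5457 m/s.
Check: Re = ρVD/μ = 887·0.5457·0.2/0.177 = 546.9 < 2300, so the laminar assumption holds.
Q = V·A = 0.5457·(π/4·0.2²) = 0.01714 m³/s = 1030 L/min.

Q ≈ 1030 L/min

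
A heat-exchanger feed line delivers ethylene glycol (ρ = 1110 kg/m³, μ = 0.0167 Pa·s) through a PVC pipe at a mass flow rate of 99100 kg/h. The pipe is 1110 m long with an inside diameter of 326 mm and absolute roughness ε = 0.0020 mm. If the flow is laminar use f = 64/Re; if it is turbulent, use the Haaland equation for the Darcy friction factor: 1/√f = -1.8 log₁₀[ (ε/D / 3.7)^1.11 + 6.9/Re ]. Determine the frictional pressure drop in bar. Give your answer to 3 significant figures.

ΔP ≈ 0.0584 bar

ṁ = 99100 kg/h = 99100/3600 = 27.53 kg/s.
A = πD²/4 = π(0.326)²/4 = 0.08347 m²; mean velocity V = ṁ/(ρA) = 27.53/(1110 · 0.08347) = 0.2971 m/s.
Reynolds number Re = ρVD/μ = 1110 · 0.2971 · 0.326 / 0.0167 = 6438.
Re > 4000 → turbulent. Relative roughness ε/D = 2e-06/0.326 = 6.13e-06. Haaland: 1/√f = -1.8 log₁₀[(6.13e-06/3.7)^1.11 + 6.9/6438] = -1.8 log₁₀[3.84e-07 + 0.00107] = 5.346, so f = 0.035.
Darcy-Weisbach: ΔP = f(L/D)(ρV²/2) = 0.035·(1110/0.326)·(1110·0.2971²/2) = 0.035·3405·48.99 = 5838 Pa.
ΔP = 5838 Pa = 0.0584 bar.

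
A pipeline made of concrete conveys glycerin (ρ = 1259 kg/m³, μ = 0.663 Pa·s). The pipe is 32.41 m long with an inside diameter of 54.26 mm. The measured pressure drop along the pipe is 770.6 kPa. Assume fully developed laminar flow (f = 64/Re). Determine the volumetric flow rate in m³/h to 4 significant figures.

Q ≈ 27.47 m³/h

For laminar flow, f = 64/Re with Re = ρVD/μ, so Darcy-Weisbach reduces to ΔP = 32μLV/D². Solving for V: V = ΔP·D²/(32μL) = 7.706e+05·(0.05426)²/(32·0.663·32.41) = 3.299 m/s.
Check: Re = ρVD/μ = 1259·3.299·0.05426/0.663 = 340 < 2300, so the laminar assumption holds.
Q = V·A = 3.299·(π/4·0.05426²) = 0.007629 m³/s = 27.47 m³/h.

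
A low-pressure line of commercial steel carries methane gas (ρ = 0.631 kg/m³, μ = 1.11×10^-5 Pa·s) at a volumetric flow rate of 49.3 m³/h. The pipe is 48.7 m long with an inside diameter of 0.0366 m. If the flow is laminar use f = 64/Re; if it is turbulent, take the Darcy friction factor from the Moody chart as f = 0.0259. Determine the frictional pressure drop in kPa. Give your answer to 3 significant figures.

ΔP ≈ 1.84 kPa

Q = 49.3 m³/h = 49.3/3600 = 0.01369 m³/s.
Cross-sectional area A = πD²/4 = π(0.0366)²/4 = 0.001052 m²; mean velocity V = Q/A = 0.01369/0.001052 = 13.02 m/s.
Reynolds number Re = ρVD/μ = 0.631 · 13.02 · 0.0366 / 1.11e-05 = 2.708e+04.
Re > 4000 → turbulent; use the Moody-chart value f = 0.0259.
Darcy-Weisbach: ΔP = f(L/D)(ρV²/2) = 0.0259·(48.7/0.0366)·(0.631·13.02²/2) = 0.0259·1331·53.45 = 1842 Pa.
ΔP = 1842 Pa = 1.84 kPa.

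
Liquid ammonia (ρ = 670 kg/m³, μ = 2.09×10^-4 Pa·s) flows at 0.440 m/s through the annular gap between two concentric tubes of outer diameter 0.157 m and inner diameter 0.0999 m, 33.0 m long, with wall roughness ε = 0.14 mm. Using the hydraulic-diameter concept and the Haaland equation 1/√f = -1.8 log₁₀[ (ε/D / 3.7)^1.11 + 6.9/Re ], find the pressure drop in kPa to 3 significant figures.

ΔP ≈ 0.990 kPa

Hydraulic diameter D_h = 4A/P = D_o - D_i = 0.157 - 0.0999 = 0.0571 m.
Re = ρVD_h/μ = 670·0.44·0.0571/0.000209 = 8.054e+04.
ε/D_h = 0.00014/0.0571 = 0.00245; Haaland gives 1/√f = -1.8 log₁₀[0.000296+8.57e-05] = 6.152, so f = 0.02642.
ΔP = f(L/D_h)(ρV²/2) = 0.02642·33/0.0571·64.86 = 990.2 Pa.
ΔP = 0.990 kPa.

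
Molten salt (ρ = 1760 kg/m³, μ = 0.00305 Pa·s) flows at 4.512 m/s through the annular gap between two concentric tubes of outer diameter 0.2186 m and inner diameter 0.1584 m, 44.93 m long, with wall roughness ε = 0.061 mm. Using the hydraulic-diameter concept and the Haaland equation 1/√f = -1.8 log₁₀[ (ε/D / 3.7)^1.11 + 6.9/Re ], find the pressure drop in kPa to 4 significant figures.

ΔP ≈ 284.4 kPa

Hydraulic diameter D_h = 4A/P = D_o - D_i = 0.2186 - 0.1584 = 0.0602 m.
Re = ρVD_h/μ = 1760·4.512·0.0602/0.00305 = 1.567e+05.
ε/D_h = 6.1e-05/0.0602 = 0.00101; Haaland gives 1/√f = -1.8 log₁₀[0.000111+4.4e-05] = 6.857, so f = 0.02127.
ΔP = f(L/D_h)(ρV²/2) = 0.02127·44.93/0.0602·1.792e+04 = 2.844e+05 Pa.
ΔP = 284.4 kPa.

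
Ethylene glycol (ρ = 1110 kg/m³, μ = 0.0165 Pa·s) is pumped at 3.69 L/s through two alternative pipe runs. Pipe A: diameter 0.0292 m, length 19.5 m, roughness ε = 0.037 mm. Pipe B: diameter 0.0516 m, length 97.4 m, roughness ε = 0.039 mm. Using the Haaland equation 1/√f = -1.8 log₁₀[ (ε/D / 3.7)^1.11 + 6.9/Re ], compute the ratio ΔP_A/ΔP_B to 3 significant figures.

Pipe A: V = Q/A = 0.00369/0.0006697 = 5.51 m/s; Re = 1.082e+04; ε/D = 0.00127; Haaland → f = 0.03195; ΔP_A = f(L/D)(ρV²/2) = 3.596e+05 Pa.
Pipe B: V = Q/A = 0.00369/0.002091 = 1.765 m/s; Re = 6125; ε/D = 0.000756; Haaland → f = 0.03624; ΔP_B = f(L/D)(ρV²/2) = 1.182e+05 Pa.
ΔP_A/ΔP_B = 3.596e+05/1.182e+05 = 3.04.

ΔP_A/ΔP_B ≈ 3.04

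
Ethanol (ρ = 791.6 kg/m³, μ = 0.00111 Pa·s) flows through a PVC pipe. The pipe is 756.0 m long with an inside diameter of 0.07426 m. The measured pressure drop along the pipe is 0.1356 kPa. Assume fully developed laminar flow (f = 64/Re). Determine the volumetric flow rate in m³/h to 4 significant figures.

For laminar flow, f = 64/Re with Re = ρVD/μ, so Darcy-Weisbach reduces to ΔP = 32μLV/D². Solving for V: V = ΔP·D²/(32μL) = 135.6·(0.07426)²/(32·0.00111·756) = 0.02785 m/s.
Check: Re = ρVD/μ = 791.6·0.02785·0.07426/0.00111 = 1475 < 2300, so the laminar assumption holds.
Q = V·A = 0.02785·(π/4·0.07426²) = 0.0001206 m³/s = 0.4342 m³/h.

Q ≈ 0.4342 m³/h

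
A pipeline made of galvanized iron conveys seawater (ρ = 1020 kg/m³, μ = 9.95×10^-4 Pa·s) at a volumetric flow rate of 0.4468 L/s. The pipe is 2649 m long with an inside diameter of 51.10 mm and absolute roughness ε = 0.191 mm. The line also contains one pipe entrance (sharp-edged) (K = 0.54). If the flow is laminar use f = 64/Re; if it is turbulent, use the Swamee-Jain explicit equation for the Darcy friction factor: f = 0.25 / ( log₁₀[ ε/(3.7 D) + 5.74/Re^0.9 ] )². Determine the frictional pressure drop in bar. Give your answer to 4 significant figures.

ΔP ≈ 0.4502 bar

Q = 0.4468 L/s = 0.4468/1000 = 0.0004468 m³/s.
Cross-sectional area A = πD²/4 = π(0.0511)²/4 = 0.002051 m²; mean velocity V = Q/A = 0.0004468/0.002051 = 0.2179 m/s.
Reynolds number Re = ρVD/μ = 1020 · 0.2179 · 0.0511 / 0.000995 = 1.141e+04.
Re > 4000 → turbulent. Relative roughness ε/D = 0.000191/0.0511 = 0.00374. Swamee-Jain: f = 0.25/(log₁₀[0.00374/3.7 + 5.74/1.141e+04^0.9])² = 0.25/(log₁₀[0.00101 + 0.00128])² = 0.25/(-2.64)² = 0.03587.
Total minor-loss coefficient ΣK = 1·0.54 = 0.54.
ΔP = [f·L/D + ΣK]·(ρV²/2) = [0.03587·2649/0.0511 + 0.54]·(1020·0.2179²/2) = [1859 + 0.54]·24.21 = 4.502e+04 Pa.
ΔP = 4.502e+04 Pa = 0.4502 bar.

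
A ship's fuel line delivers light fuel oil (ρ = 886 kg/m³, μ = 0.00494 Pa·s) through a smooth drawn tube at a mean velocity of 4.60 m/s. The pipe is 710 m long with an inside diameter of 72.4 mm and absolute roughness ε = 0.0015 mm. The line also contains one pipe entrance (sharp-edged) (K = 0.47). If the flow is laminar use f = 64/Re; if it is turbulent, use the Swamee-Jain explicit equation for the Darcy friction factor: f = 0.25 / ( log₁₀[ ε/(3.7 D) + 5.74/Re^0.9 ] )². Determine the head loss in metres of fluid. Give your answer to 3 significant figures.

Reynolds number Re = ρVD/μ = 886 · 4.6 · 0.0724 / 0.00494 = 5.973e+04.
Re > 4000 → turbulent. Relative roughness ε/D = 1.5e-06/0.0724 = 2.07e-05. Swamee-Jain: f = 0.25/(log₁₀[2.07e-05/3.7 + 5.74/5.973e+04^0.9])² = 0.25/(log₁₀[5.6e-06 + 0.000289])² = 0.25/(-3.531)² = 0.02005.
Total minor-loss coefficient ΣK = 1·0.47 = 0.47.
ΔP = [f·L/D + ΣK]·(ρV²/2) = [0.02005·710/0.0724 + 0.47]·(886·4.6²/2) = [196.6 + 0.47]·9374 = 1.847e+06 Pa.
Head loss h_f = ΔP/(ρg) = 1.847e+06/(886·9.81) = 213 m.

h_f ≈ 213 m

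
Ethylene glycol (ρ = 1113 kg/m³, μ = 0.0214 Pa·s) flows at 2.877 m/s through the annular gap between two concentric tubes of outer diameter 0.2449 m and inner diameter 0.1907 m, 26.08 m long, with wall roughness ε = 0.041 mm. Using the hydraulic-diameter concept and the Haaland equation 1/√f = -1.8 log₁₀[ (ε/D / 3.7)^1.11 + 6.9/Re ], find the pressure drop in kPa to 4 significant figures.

Hydraulic diameter D_h = 4A/P = D_o - D_i = 0.2449 - 0.1907 = 0.0542 m.
Re = ρVD_h/μ = 1113·2.877·0.0542/0.0214 = 8110.
ε/D_h = 4.1e-05/0.0542 = 0.000756; Haaland gives 1/√f = -1.8 log₁₀[8.03e-05+0.000851] = 5.456, so f = 0.0336.
ΔP = f(L/D_h)(ρV²/2) = 0.0336·26.08/0.0542·4606 = 7.446e+04 Pa.
ΔP = 74.46 kPa.

ΔP ≈ 74.46 kPa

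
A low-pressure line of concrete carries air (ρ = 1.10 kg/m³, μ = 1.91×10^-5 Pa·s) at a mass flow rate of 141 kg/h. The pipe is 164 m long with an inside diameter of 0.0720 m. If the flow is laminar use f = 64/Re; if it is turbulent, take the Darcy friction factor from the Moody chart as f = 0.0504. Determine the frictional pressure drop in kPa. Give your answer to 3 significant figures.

ṁ = 141 kg/h = 141/3600 = 0.03917 kg/s.
A = πD²/4 = π(0.072)²/4 = 0.004072 m²; mean velocity V = ṁ/(ρA) = 0.03917/(1.1 · 0.004072) = 8.745 m/s.
Reynolds number Re = ρVD/μ = 1.1 · 8.745 · 0.072 / 1.91e-05 = 3.626e+04.
Re > 4000 → turbulent; use the Moody-chart value f = 0.0504.
Darcy-Weisbach: ΔP = f(L/D)(ρV²/2) = 0.0504·(164/0.072)·(1.1·8.745²/2) = 0.0504·2278·42.06 = 4829 Pa.
ΔP = 4829 Pa = 4.83 kPa.

ΔP ≈ 4.83 kPa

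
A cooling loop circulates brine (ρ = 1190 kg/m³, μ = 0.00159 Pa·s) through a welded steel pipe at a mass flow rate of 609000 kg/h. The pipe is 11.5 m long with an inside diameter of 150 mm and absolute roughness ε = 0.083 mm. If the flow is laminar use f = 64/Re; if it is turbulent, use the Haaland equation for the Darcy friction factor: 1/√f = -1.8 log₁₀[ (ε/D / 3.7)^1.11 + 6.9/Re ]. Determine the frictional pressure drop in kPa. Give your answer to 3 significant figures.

ṁ = 609000 kg/h = 609000/3600 = 169.2 kg/s.
A = πD²/4 = π(0.15)²/4 = 0.01767 m²; mean velocity V = ṁ/(ρA) = 169.2/(1190 · 0.01767) = 8.044 m/s.
Reynolds number Re = ρVD/μ = 1190 · 8.044 · 0.15 / 0.00159 = 9.031e+05.
Re > 4000 → turbulent. Relative roughness ε/D = 8.3e-05/0.15 = 0.000553. Haaland: 1/√f = -1.8 log₁₀[(0.000553/3.7)^1.11 + 6.9/9.031e+05] = -1.8 log₁₀[5.68e-05 + 7.64e-06] = 7.544, so f = 0.01757.
Darcy-Weisbach: ΔP = f(L/D)(ρV²/2) = 0.01757·(11.5/0.15)·(1190·8.044²/2) = 0.01757·76.67·3.85e+04 = 5.187e+04 Pa.
ΔP = 5.187e+04 Pa = 51.9 kPa.

ΔP ≈ 51.9 kPa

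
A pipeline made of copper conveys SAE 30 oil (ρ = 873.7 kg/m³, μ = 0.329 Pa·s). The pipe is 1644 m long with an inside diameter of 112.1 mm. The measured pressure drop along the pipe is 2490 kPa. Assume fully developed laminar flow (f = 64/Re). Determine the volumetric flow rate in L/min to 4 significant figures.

Q ≈ 1071 L/min

For laminar flow, f = 64/Re with Re = ρVD/μ, so Darcy-Weisbach reduces to ΔP = 32μLV/D². Solving for V: V = ΔP·D²/(32μL) = 2.49e+06·(0.1121)²/(32·0.329·1644) = 1.808 m/s.
Check: Re = ρVD/μ = 873.7·1.808·0.1121/0.329 = 538.2 < 2300, so the laminar assumption holds.
Q = V·A = 1.808·(π/4·0.1121²) = 0.01784 m³/s = 1071 L/min.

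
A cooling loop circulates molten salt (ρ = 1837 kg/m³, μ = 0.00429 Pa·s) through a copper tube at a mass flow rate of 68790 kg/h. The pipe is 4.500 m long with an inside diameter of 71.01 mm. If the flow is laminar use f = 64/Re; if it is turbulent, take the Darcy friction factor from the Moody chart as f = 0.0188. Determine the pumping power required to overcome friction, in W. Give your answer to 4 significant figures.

ṁ = 68790 kg/h = 68790/3600 = 19.11 kg/s.
A = πD²/4 = π(0.07101)²/4 = 0.00396 m²; mean velocity V = ṁ/(ρA) = 19.11/(1837 · 0.00396) = 2.627 m/s.
Reynolds number Re = ρVD/μ = 1837 · 2.627 · 0.07101 / 0.00429 = 7.986e+04.
Re > 4000 → turbulent; use the Moody-chart value f = 0.0188.
Darcy-Weisbach: ΔP = f(L/D)(ρV²/2) = 0.0188·(4.5/0.07101)·(1837·2.627²/2) = 0.0188·63.37·6336 = 7549 Pa.
Q = ṁ/ρ = 19.11/1837 = 0.0104 m³/s.
Pumping power P = QΔP = 0.0104·7549 = 78.526 W = 78.53 W.

P ≈ 78.53 W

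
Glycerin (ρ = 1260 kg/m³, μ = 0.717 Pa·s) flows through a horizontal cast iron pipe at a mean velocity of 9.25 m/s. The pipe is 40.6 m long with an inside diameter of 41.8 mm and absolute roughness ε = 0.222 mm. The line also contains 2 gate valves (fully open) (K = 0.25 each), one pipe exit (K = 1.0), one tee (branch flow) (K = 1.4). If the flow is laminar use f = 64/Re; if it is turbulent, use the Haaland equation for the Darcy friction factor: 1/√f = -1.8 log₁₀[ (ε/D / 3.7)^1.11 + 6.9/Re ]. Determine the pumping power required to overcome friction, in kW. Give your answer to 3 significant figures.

P ≈ 64.6 kW

Reynolds number Re = ρVD/μ = 1260 · 9.25 · 0.0418 / 0.717 = 679.5.
Re < 2300 → laminar flow, so f = 64/Re = 64/679.5 = 0.09419 (the turbulent correlation is not needed).
Total minor-loss coefficient ΣK = 2·0.25 + 1·1 + 1·1.4 = 2.9.
ΔP = [f·L/D + ΣK]·(ρV²/2) = [0.09419·40.6/0.0418 + 2.9]·(1260·9.25²/2) = [91.49 + 2.9]·5.39e+04 = 5.088e+06 Pa.
Q = V·A = 9.25·0.001372 = 0.01269 m³/s.
Pumping power P = QΔP = 0.01269·5.088e+06 = 64580 W = 64.6 kW.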